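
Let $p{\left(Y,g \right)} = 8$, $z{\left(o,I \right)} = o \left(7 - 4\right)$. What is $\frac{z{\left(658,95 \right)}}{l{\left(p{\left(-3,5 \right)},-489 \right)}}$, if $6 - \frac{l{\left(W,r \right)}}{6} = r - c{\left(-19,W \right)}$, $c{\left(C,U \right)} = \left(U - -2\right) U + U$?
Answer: $\frac{329}{583} \approx 0.56432$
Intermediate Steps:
$z{\left(o,I \right)} = 3 o$ ($z{\left(o,I \right)} = o 3 = 3 o$)
$c{\left(C,U \right)} = U + U \left(2 + U\right)$ ($c{\left(C,U \right)} = \left(U + 2\right) U + U = \left(2 + U\right) U + U = U \left(2 + U\right) + U = U + U \left(2 + U\right)$)
$l{\left(W,r \right)} = 36 - 6 r + 6 W \left(3 + W\right)$ ($l{\left(W,r \right)} = 36 - 6 \left(r - W \left(3 + W\right)\right) = 36 + \left(- 6 r + 6 W \left(3 + W\right)\right) = 36 - 6 r + 6 W \left(3 + W\right)$)
$\frac{z{\left(658,95 \right)}}{l{\left(p{\left(-3,5 \right)},-489 \right)}} = \frac{3 \cdot 658}{36 - -2934 + 6 \cdot 8 \left(3 + 8\right)} = \frac{1974}{36 + 2934 + 6 \cdot 8 \cdot 11} = \frac{1974}{36 + 2934 + 528} = \frac{1974}{3498} = 1974 \cdot \frac{1}{3498} = \frac{329}{583}$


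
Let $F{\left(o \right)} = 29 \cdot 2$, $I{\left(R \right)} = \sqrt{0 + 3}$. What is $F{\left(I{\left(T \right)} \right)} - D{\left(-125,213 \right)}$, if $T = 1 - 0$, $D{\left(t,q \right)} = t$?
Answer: $183$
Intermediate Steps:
$T = 1$ ($T = 1 + 0 = 1$)
$I{\left(R \right)} = \sqrt{3}$
$F{\left(o \right)} = 58$
$F{\left(I{\left(T \right)} \right)} - D{\left(-125,213 \right)} = 58 - -125 = 58 + 125 = 183$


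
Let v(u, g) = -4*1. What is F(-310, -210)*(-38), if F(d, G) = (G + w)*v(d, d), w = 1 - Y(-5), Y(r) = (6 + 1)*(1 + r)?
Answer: -27512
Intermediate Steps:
v(u, g) = -4
Y(r) = 7 + 7*r (Y(r) = 7*(1 + r) = 7 + 7*r)
w = 29 (w = 1 - (7 + 7*(-5)) = 1 - (7 - 35) = 1 - 1*(-28) = 1 + 28 = 29)
F(d, G) = -116 - 4*G (F(d, G) = (G + 29)*(-4) = (29 + G)*(-4) = -116 - 4*G)
F(-310, -210)*(-38) = (-116 - 4*(-210))*(-38) = (-116 + 840)*(-38) = 724*(-38) = -27512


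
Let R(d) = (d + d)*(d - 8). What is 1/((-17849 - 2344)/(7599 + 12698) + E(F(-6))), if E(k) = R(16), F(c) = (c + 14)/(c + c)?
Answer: 20297/5175839 ≈ 0.0039215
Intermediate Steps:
R(d) = 2*d*(-8 + d) (R(d) = (2*d)*(-8 + d) = 2*d*(-8 + d))
F(c) = (14 + c)/(2*c) (F(c) = (14 + c)/((2*c)) = (14 + c)*(1/(2*c)) = (14 + c)/(2*c))
E(k) = 256 (E(k) = 2*16*(-8 + 16) = 2*16*8 = 256)
1/((-17849 - 2344)/(7599 + 12698) + E(F(-6))) = 1/((-17849 - 2344)/(7599 + 12698) + 256) = 1/(-20193/20297 + 256) = 1/(5175839/20297) = 20297/5175839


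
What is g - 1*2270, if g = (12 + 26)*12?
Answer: -1814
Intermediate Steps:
g = 456 (g = 38*12 = 456)
g - 1*2270 = 456 - 1*2270 = 456 - 2270 = -1814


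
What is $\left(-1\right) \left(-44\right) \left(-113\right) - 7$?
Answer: $-4979$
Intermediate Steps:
$\left(-1\right) \left(-44\right) \left(-113\right) - 7 = 44 \left(-113\right) - 7 = -4972 - 7 = -4979$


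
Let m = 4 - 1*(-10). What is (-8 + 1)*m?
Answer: -98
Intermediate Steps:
m = 14 (m = 4 + 10 = 14)
(-8 + 1)*m = (-8 + 1)*14 = -7*14 = -98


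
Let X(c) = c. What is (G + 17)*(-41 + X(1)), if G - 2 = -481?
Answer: 18480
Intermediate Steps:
G = -479 (G = 2 - 481 = -479)
(G + 17)*(-41 + X(1)) = (-479 + 17)*(-41 + 1) = -462*(-40) = 18480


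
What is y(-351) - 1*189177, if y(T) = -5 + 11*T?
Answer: -193043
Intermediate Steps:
y(-351) - 1*189177 = (-5 + 11*(-351)) - 1*189177 = (-5 - 3861) - 189177 = -3866 - 189177 = -193043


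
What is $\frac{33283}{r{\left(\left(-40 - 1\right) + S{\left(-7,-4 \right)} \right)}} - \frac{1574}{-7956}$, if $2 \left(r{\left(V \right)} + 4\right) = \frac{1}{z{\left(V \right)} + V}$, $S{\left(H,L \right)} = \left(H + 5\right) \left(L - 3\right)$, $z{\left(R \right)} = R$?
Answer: $- \frac{14298834821}{1722474} \approx -8301.3$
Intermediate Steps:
$S{\left(H,L \right)} = \left(-3 + L\right) \left(5 + H\right)$ ($S{\left(H,L \right)} = \left(5 + H\right) \left(-3 + L\right) = \left(-3 + L\right) \left(5 + H\right)$)
$r{\left(V \right)} = -4 + \frac{1}{4 V}$ ($r{\left(V \right)} = -4 + \frac{1}{2 \left(V + V\right)} = -4 + \frac{1}{2 \cdot 2 V} = -4 + \frac{\frac{1}{2} \frac{1}{V}}{2} = -4 + \frac{1}{4 V}$)
$\frac{33283}{r{\left(\left(-40 - 1\right) + S{\left(-7,-4 \right)} \right)}} - \frac{1574}{-7956} = \frac{33283}{-4 + \frac{1}{4 \left(\left(-40 - 1\right) - -14\right)}} - \frac{1574}{-7956} = \frac{33283}{-4 + \frac{1}{4 \left(-41 + \left(-15 + 21 - 20 + 28\right)\right)}} - - \frac{787}{3978} = \frac{33283}{-4 + \frac{1}{4 \left(-41 + 14\right)}} + \frac{787}{3978} = \frac{33283}{-4 + \frac{1}{4 \left(-27\right)}} + \frac{787}{3978} = \frac{33283}{-4 + \frac{1}{4} \left(- \frac{1}{27}\right)} + \frac{787}{3978} = \frac{33283}{-4 - \frac{1}{108}} + \frac{787}{3978} = \frac{33283}{- \frac{433}{108}} + \frac{787}{3978} = 33283 \left(- \frac{108}{433}\right) + \frac{787}{3978} = - \frac{3594564}{433} + \frac{787}{3978} = - \frac{14298834821}{1722474}$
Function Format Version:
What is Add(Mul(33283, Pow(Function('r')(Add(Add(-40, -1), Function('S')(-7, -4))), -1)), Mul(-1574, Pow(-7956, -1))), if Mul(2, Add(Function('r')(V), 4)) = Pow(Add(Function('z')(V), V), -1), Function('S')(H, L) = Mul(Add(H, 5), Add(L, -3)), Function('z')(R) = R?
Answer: Rational(-14298834821, 1722474) ≈ -8301.3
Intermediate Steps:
Function('S')(H, L) = Mul(Add(-3, L), Add(5, H)) (Function('S')(H, L) = Mul(Add(5, H), Add(-3, L)) = Mul(Add(-3, L), Add(5, H)))
Function('r')(V) = Add(-4, Mul(Rational(1, 4), Pow(V, -1))) (Function('r')(V) = Add(-4, Mul(Rational(1, 2), Pow(Add(V, V), -1))) = Add(-4, Mul(Rational(1, 2), Pow(Mul(2, V), -1))) = Add(-4, Mul(Rational(1, 2), Mul(Rational(1, 2), Pow(V, -1)))) = Add(-4, Mul(Rational(1, 4), Pow(V, -1))))
Add(Mul(33283, Pow(Function('r')(Add(Add(-40, -1), Function('S')(-7, -4))), -1)), Mul(-1574, Pow(-7956, -1))) = Add(Mul(33283, Pow(Add(-4, Mul(Rational(1, 4), Pow(Add(Add(-40, -1), Add(-15, Mul(-3, -7), Mul(5, -4), Mul(-7, -4))), -1))), -1)), Mul(-1574, Pow(-7956, -1))) = Add(Mul(33283, Pow(Add(-4, Mul(Rational(1, 4), Pow(Add(-41, Add(-15, 21, -20, 28)), -1))), -1)), Mul(-1574, Rational(-1, 7956))) = Add(Mul(33283, Pow(Add(-4, Mul(Rational(1, 4), Pow(Add(-41, 14), -1))), -1)), Rational(787, 3978)) = Add(Mul(33283, Pow(Add(-4, Mul(Rational(1, 4), Pow(-27, -1))), -1)), Rational(787, 3978)) = Add(Mul(33283, Pow(Add(-4, Mul(Rational(1, 4), Rational(-1, 27))), -1)), Rational(787, 3978)) = Add(Mul(33283, Pow(Add(-4, Rational(-1, 108)), -1)), Rational(787, 3978)) = Add(Mul(33283, Pow(Rational(-433, 108), -1)), Rational(787, 3978)) = Add(Mul(33283, Rational(-108, 433)), Rational(787, 3978)) = Add(Rational(-3594564, 433), Rational(787, 3978)) = Rational(-14298834821, 1722474)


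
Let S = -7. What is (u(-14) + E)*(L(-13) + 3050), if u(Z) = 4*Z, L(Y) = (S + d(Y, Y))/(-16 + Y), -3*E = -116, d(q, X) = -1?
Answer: -1533272/29 ≈ -52871.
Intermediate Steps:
E = 116/3 (E = -⅓*(-116) = 116/3 ≈ 38.667)
L(Y) = -8/(-16 + Y) (L(Y) = (-7 - 1)/(-16 + Y) = -8/(-16 + Y))
(u(-14) + E)*(L(-13) + 3050) = (4*(-14) + 116/3)*(-8/(-16 - 13) + 3050) = (-56 + 116/3)*(-8/(-29) + 3050) = -52*(-8*(-1/29) + 3050)/3 = -52*(8/29 + 3050)/3 = -52/3*88458/29 = -1533272/29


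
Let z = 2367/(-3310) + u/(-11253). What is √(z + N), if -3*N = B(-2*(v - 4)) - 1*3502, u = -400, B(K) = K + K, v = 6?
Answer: √13407283613879670/3386130 ≈ 34.195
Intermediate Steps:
B(K) = 2*K
N = 1170 (N = -(2*(-2*(6 - 4)) - 1*3502)/3 = -(2*(-2*2) - 3502)/3 = -(2*(-4) - 3502)/3 = -(-8 - 3502)/3 = -⅓*(-3510) = 1170)
z = -25311851/37247430 (z = 2367/(-3310) - 400/(-11253) = 2367*(-1/3310) - 400*(-1/11253) = -2367/3310 + 400/11253 = -25311851/37247430 ≈ -0.67956)
√(z + N) = √(-25311851/37247430 + 1170) = √(43554181249/37247430) = √13407283613879670/3386130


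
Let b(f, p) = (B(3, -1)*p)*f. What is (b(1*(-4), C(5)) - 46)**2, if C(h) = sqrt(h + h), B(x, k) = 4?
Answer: 4676 + 1472*sqrt(10) ≈ 9330.9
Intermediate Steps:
C(h) = sqrt(2)*sqrt(h) (C(h) = sqrt(2*h) = sqrt(2)*sqrt(h))
b(f, p) = 4*f*p (b(f, p) = (4*p)*f = 4*f*p)
(b(1*(-4), C(5)) - 46)**2 = (4*(1*(-4))*(sqrt(2)*sqrt(5)) - 46)**2 = (4*(-4)*sqrt(10) - 46)**2 = (-16*sqrt(10) - 46)**2 = (-46 - 16*sqrt(10))**2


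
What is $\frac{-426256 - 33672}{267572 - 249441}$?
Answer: $- \frac{459928}{18131} \approx -25.367$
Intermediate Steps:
$\frac{-426256 - 33672}{267572 - 249441} = - \frac{459928}{18131}$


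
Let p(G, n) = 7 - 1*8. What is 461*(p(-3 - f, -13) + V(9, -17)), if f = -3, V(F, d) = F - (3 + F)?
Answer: -1844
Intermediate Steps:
V(F, d) = -3 (V(F, d) = F + (-3 - F) = -3)
p(G, n) = -1 (p(G, n) = 7 - 8 = -1)
461*(p(-3 - f, -13) + V(9, -17)) = 461*(-1 - 3) = 461*(-4) = -1844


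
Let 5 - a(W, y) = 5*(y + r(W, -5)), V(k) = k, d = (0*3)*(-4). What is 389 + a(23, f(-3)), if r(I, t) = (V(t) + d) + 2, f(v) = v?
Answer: 424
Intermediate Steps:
d = 0 (d = 0*(-4) = 0)
r(I, t) = 2 + t (r(I, t) = (t + 0) + 2 = t + 2 = 2 + t)
a(W, y) = 20 - 5*y (a(W, y) = 5 - 5*(y + (2 - 5)) = 5 - 5*(y - 3) = 5 - 5*(-3 + y) = 5 - (-15 + 5*y) = 5 + (15 - 5*y) = 20 - 5*y)
389 + a(23, f(-3)) = 389 + (20 - 5*(-3)) = 389 + (20 + 15) = 389 + 35 = 424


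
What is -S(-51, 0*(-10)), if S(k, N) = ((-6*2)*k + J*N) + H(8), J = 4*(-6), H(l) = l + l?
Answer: -628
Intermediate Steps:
H(l) = 2*l
J = -24
S(k, N) = 16 - 24*N - 12*k (S(k, N) = ((-6*2)*k - 24*N) + 2*8 = (-12*k - 24*N) + 16 = (-24*N - 12*k) + 16 = 16 - 24*N - 12*k)
-S(-51, 0*(-10)) = -(16 - 0*(-10) - 12*(-51)) = -(16 - 24*0 + 612) = -(16 + 0 + 612) = -1*628 = -628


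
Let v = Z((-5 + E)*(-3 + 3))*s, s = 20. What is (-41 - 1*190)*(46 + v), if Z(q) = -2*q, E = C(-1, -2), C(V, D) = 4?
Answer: -10626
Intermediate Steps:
E = 4
v = 0 (v = -2*(-5 + 4)*(-3 + 3)*20 = -(-2)*0*20 = -2*0*20 = 0*20 = 0)
(-41 - 1*190)*(46 + v) = (-41 - 1*190)*(46 + 0) = (-41 - 190)*46 = -231*46 = -10626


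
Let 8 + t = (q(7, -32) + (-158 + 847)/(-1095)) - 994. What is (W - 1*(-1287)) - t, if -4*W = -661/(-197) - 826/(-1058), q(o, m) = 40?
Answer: 513188947619/228226470 ≈ 2248.6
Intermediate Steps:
W = -215515/208426 (W = -(-661/(-197) - 826/(-1058))/4 = -(-661*(-1/197) - 826*(-1/1058))/4 = -(661/197 + 413/529)/4 = -¼*431030/104213 = -215515/208426 ≈ -1.0340)
t = -1054079/1095 (t = -8 + ((40 + (-158 + 847)/(-1095)) - 994) = -8 + ((40 + 689*(-1/1095)) - 994) = -8 + ((40 - 689/1095) - 994) = -8 + (43111/1095 - 994) = -8 - 1045319/1095 = -1054079/1095 ≈ -962.63)
(W - 1*(-1287)) - t = (-215515/208426 - 1*(-1287)) - 1*(-1054079/1095) = (-215515/208426 + 1287) + 1054079/1095 = 268028747/208426 + 1054079/1095 = 513188947619/228226470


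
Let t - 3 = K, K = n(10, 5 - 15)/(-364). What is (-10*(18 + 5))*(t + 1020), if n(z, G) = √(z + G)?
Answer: -235290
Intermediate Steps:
n(z, G) = √(G + z)
K = 0 (K = √((5 - 15) + 10)/(-364) = √(-10 + 10)*(-1/364) = √0*(-1/364) = 0*(-1/364) = 0)
t = 3 (t = 3 + 0 = 3)
(-10*(18 + 5))*(t + 1020) = (-10*(18 + 5))*(3 + 1020) = -10*23*1023 = -230*1023 = -235290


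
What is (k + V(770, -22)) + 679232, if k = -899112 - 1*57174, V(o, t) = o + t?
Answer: -276306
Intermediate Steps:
k = -956286 (k = -899112 - 57174 = -956286)
(k + V(770, -22)) + 679232 = (-956286 + (770 - 22)) + 679232 = (-956286 + 748) + 679232 = -955538 + 679232 = -276306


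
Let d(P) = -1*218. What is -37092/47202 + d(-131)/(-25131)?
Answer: -153644836/197705577 ≈ -0.77714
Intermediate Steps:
d(P) = -218
-37092/47202 + d(-131)/(-25131) = -37092/47202 - 218/(-25131) = -37092*1/47202 - 218*(-1/25131) = -6182/7867 + 218/25131 = -153644836/197705577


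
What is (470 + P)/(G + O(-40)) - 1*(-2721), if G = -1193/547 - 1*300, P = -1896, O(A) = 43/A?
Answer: 18085691641/6635241 ≈ 2725.7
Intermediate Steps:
G = -165293/547 (G = -1193*1/547 - 300 = -1193/547 - 300 = -165293/547 ≈ -302.18)
(470 + P)/(G + O(-40)) - 1*(-2721) = (470 - 1896)/(-165293/547 + 43/(-40)) - 1*(-2721) = -1426/(-165293/547 + 43*(-1/40)) + 2721 = -1426/(-165293/547 - 43/40) + 2721 = -1426/(-6635241/21880) + 2721 = -1426*(-21880/6635241) + 2721 = 31200880/6635241 + 2721 = 18085691641/6635241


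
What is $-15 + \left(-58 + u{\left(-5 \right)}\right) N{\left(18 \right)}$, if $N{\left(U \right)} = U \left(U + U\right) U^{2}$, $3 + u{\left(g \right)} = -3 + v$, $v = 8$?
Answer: $-11757327$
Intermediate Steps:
$u{\left(g \right)} = 2$ ($u{\left(g \right)} = -3 + \left(-3 + 8\right) = -3 + 5 = 2$)
$N{\left(U \right)} = 2 U^{4}$ ($N{\left(U \right)} = U 2 U U^{2} = 2 U^{2} U^{2} = 2 U^{4}$)
$-15 + \left(-58 + u{\left(-5 \right)}\right) N{\left(18 \right)} = -15 + \left(-58 + 2\right) 2 \cdot 18^{4} = -15 - 56 \cdot 2 \cdot 104976 = -15 - 11757312 = -11757327$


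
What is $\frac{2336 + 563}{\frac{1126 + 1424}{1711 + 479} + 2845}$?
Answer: $\frac{211627}{207770} \approx 1.0186$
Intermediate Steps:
$\frac{2336 + 563}{\frac{1126 + 1424}{1711 + 479} + 2845} = \frac{2899}{\frac{2550}{2190} + 2845} = \frac{2899}{2550 \cdot \frac{1}{2190} + 2845} = \frac{2899}{\frac{85}{73} + 2845} = \frac{2899}{\frac{207770}{73}} = 2899 \cdot \frac{73}{207770} = \frac{211627}{207770}$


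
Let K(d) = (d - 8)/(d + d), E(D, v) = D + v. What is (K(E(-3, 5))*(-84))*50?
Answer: 6300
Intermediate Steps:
K(d) = (-8 + d)/(2*d) (K(d) = (-8 + d)/((2*d)) = (-8 + d)*(1/(2*d)) = (-8 + d)/(2*d))
(K(E(-3, 5))*(-84))*50 = (((-8 + (-3 + 5))/(2*(-3 + 5)))*(-84))*50 = (((1/2)*(-8 + 2)/2)*(-84))*50 = (((1/2)*(1/2)*(-6))*(-84))*50 = -3/2*(-84)*50 = 126*50 = 6300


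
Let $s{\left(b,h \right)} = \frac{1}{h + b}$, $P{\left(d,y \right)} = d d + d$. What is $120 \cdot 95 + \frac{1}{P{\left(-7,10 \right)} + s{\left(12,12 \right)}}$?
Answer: $\frac{11502624}{1009} \approx 11400.0$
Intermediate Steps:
$P{\left(d,y \right)} = d + d^{2}$ ($P{\left(d,y \right)} = d^{2} + d = d + d^{2}$)
$s{\left(b,h \right)} = \frac{1}{b + h}$
$120 \cdot 95 + \frac{1}{P{\left(-7,10 \right)} + s{\left(12,12 \right)}} = 120 \cdot 95 + \frac{1}{- 7 \left(1 - 7\right) + \frac{1}{12 + 12}} = 11400 + \frac{1}{\left(-7\right) \left(-6\right) + \frac{1}{24}} = 11400 + \frac{1}{42 + \frac{1}{24}} = 11400 + \frac{1}{\frac{1009}{24}} = 11400 + \frac{24}{1009} = \frac{11502624}{1009}$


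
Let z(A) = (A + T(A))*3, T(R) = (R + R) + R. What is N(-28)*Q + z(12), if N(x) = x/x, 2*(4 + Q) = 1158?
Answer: 719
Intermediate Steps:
Q = 575 (Q = -4 + (½)*1158 = -4 + 579 = 575)
T(R) = 3*R (T(R) = 2*R + R = 3*R)
z(A) = 12*A (z(A) = (A + 3*A)*3 = (4*A)*3 = 12*A)
N(x) = 1
N(-28)*Q + z(12) = 1*575 + 12*12 = 575 + 144 = 719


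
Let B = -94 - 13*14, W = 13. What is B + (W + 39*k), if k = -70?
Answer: -2993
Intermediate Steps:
B = -276 (B = -94 - 182 = -276)
B + (W + 39*k) = -276 + (13 + 39*(-70)) = -276 + (13 - 2730) = -276 - 2717 = -2993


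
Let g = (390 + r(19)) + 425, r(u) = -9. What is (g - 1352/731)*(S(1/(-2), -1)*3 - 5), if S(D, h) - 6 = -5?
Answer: -1175668/731 ≈ -1608.3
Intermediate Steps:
S(D, h) = 1 (S(D, h) = 6 - 5 = 1)
g = 806 (g = (390 - 9) + 425 = 381 + 425 = 806)
(g - 1352/731)*(S(1/(-2), -1)*3 - 5) = (806 - 1352/731)*(1*3 - 5) = (806 - 1352*1/731)*(3 - 5) = (806 - 1352/731)*(-2) = (587834/731)*(-2) = -1175668/731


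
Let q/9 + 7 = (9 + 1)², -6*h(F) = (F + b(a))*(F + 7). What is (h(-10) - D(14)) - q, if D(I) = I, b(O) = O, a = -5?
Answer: -1717/2 ≈ -858.50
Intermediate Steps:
h(F) = -(-5 + F)*(7 + F)/6 (h(F) = -(F - 5)*(F + 7)/6 = -(-5 + F)*(7 + F)/6)
q = 837 (q = -63 + 9*(9 + 1)² = -63 + 9*10² = -63 + 9*100 = -63 + 900 = 837)
(h(-10) - D(14)) - q = ((35/6 - ⅓*(-10) - ⅙*(-10)²) - 1*14) - 1*837 = ((35/6 + 10/3 - ⅙*100) - 14) - 837 = ((35/6 + 10/3 - 50/3) - 14) - 837 = (-15/2 - 14) - 837 = -43/2 - 837 = -1717/2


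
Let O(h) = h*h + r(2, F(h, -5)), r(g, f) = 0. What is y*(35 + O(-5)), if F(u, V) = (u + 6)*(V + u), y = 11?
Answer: 660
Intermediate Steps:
F(u, V) = (6 + u)*(V + u)
O(h) = h² (O(h) = h*h + 0 = h² + 0 = h²)
y*(35 + O(-5)) = 11*(35 + (-5)²) = 11*(35 + 25) = 11*60 = 660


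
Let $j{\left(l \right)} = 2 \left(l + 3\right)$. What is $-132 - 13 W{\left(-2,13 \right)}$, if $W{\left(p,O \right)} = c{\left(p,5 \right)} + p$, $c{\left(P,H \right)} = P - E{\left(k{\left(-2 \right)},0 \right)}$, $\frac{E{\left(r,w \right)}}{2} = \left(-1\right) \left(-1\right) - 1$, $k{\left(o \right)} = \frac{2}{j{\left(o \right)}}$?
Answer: $-80$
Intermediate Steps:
$j{\left(l \right)} = 6 + 2 l$ ($j{\left(l \right)} = 2 \left(3 + l\right) = 6 + 2 l$)
$k{\left(o \right)} = \frac{2}{6 + 2 o}$
$E{\left(r,w \right)} = 0$ ($E{\left(r,w \right)} = 2 \left(\left(-1\right) \left(-1\right) - 1\right) = 2 \left(1 - 1\right) = 2 \cdot 0 = 0$)
$c{\left(P,H \right)} = P$ ($c{\left(P,H \right)} = P - 0 = P + 0 = P$)
$W{\left(p,O \right)} = 2 p$ ($W{\left(p,O \right)} = p + p = 2 p$)
$-132 - 13 W{\left(-2,13 \right)} = -132 - 13 \cdot 2 \left(-2\right) = -132 - -52 = -132 + 52 = -80$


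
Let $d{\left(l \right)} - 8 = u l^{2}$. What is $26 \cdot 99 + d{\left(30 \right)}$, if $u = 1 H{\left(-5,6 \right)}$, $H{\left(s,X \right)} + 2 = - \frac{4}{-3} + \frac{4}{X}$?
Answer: $2582$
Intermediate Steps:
$H{\left(s,X \right)} = - \frac{2}{3} + \frac{4}{X}$ ($H{\left(s,X \right)} = -2 + \left(- \frac{4}{-3} + \frac{4}{X}\right) = -2 + \left(\left(-4\right) \left(- \frac{1}{3}\right) + \frac{4}{X}\right) = -2 + \left(\frac{4}{3} + \frac{4}{X}\right) = - \frac{2}{3} + \frac{4}{X}$)
$u = 0$ ($u = 1 \left(- \frac{2}{3} + \frac{4}{6}\right) = 1 \left(- \frac{2}{3} + 4 \cdot \frac{1}{6}\right) = 1 \left(- \frac{2}{3} + \frac{2}{3}\right) = 1 \cdot 0 = 0$)
$d{\left(l \right)} = 8$ ($d{\left(l \right)} = 8 + 0 l^{2} = 8 + 0 = 8$)
$26 \cdot 99 + d{\left(30 \right)} = 26 \cdot 99 + 8 = 2574 + 8 = 2582$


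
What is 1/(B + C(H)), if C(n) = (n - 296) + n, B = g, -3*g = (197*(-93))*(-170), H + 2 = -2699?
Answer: -1/1043888 ≈ -9.5796e-7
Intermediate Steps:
H = -2701 (H = -2 - 2699 = -2701)
g = -1038190 (g = -197*(-93)*(-170)/3 = -(-6107)*(-170) = -1/3*3114570 = -1038190)
B = -1038190
C(n) = -296 + 2*n (C(n) = (-296 + n) + n = -296 + 2*n)
1/(B + C(H)) = 1/(-1038190 + (-296 + 2*(-2701))) = 1/(-1038190 + (-296 - 5402)) = 1/(-1038190 - 5698) = 1/(-1043888) = -1/1043888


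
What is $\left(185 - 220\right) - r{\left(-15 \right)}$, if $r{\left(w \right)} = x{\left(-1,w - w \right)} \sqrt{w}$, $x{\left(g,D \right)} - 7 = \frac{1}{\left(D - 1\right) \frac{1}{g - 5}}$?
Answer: $-35 - 13 i \sqrt{15} \approx -35.0 - 50.349 i$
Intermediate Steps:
$x{\left(g,D \right)} = 7 + \frac{-5 + g}{-1 + D}$ ($x{\left(g,D \right)} = 7 + \frac{1}{\left(D - 1\right) \frac{1}{g - 5}} = 7 + \frac{1}{\left(-1 + D\right) \frac{1}{-5 + g}} = 7 + \frac{1}{\frac{1}{-5 + g} \left(-1 + D\right)} = 7 + \frac{-5 + g}{-1 + D}$)
$r{\left(w \right)} = 13 \sqrt{w}$ ($r{\left(w \right)} = \frac{-12 - 1 + 7 \left(w - w\right)}{-1 + \left(w - w\right)} \sqrt{w} = \frac{-12 - 1 + 7 \cdot 0}{-1 + 0} \sqrt{w} = \frac{-12 - 1 + 0}{-1} \sqrt{w} = \left(-1\right) \left(-13\right) \sqrt{w} = 13 \sqrt{w}$)
$\left(185 - 220\right) - r{\left(-15 \right)} = \left(185 - 220\right) - 13 \sqrt{-15} = \left(185 - 220\right) - 13 i \sqrt{15} = -35 - 13 i \sqrt{15}$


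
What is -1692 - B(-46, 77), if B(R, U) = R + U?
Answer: -1723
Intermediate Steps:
-1692 - B(-46, 77) = -1692 - (-46 + 77) = -1692 - 1*31 = -1692 - 31 = -1723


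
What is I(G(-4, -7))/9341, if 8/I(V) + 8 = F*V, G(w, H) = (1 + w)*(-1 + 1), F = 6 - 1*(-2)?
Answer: -1/9341 ≈ -0.00010705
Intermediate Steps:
F = 8 (F = 6 + 2 = 8)
G(w, H) = 0 (G(w, H) = (1 + w)*0 = 0)
I(V) = 8/(-8 + 8*V)
I(G(-4, -7))/9341 = 1/((-1 + 0)*9341) = (1/9341)/(-1) = -1*1/9341 = -1/9341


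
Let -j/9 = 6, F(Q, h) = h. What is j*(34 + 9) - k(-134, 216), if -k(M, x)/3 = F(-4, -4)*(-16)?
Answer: -2130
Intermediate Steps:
k(M, x) = -192 (k(M, x) = -(-12)*(-16) = -3*64 = -192)
j = -54 (j = -9*6 = -54)
j*(34 + 9) - k(-134, 216) = -54*(34 + 9) - 1*(-192) = -54*43 + 192 = -2322 + 192 = -2130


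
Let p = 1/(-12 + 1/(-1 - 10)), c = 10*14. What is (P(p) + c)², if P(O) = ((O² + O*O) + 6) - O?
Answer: 6678601321401/312900721 ≈ 21344.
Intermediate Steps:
c = 140
p = -11/133 (p = 1/(-12 + 1/(-11)) = 1/(-12 - 1/11) = 1/(-133/11) = -11/133 ≈ -0.082707)
P(O) = 6 - O + 2*O² (P(O) = ((O² + O²) + 6) - O = (2*O² + 6) - O = (6 + 2*O²) - O = 6 - O + 2*O²)
(P(p) + c)² = ((6 - 1*(-11/133) + 2*(-11/133)²) + 140)² = ((6 + 11/133 + 2*(121/17689)) + 140)² = ((6 + 11/133 + 242/17689) + 140)² = (107839/17689 + 140)² = (2584299/17689)² = 6678601321401/312900721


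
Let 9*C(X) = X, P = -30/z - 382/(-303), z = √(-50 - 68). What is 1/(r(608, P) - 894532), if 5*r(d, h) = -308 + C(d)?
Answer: -45/40256104 ≈ -1.1178e-6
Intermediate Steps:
z = I*√118 (z = √(-118) = I*√118 ≈ 10.863*I)
P = 382/303 + 15*I*√118/59 (P = -30*(-I*√118/118) - 382/(-303) = -(-15)*I*√118/59 - 382*(-1/303) = 15*I*√118/59 + 382/303 = 382/303 + 15*I*√118/59 ≈ 1.2607 + 2.7617*I)
C(X) = X/9
r(d, h) = -308/5 + d/45 (r(d, h) = (-308 + d/9)/5 = -308/5 + d/45)
1/(r(608, P) - 894532) = 1/((-308/5 + (1/45)*608) - 894532) = 1/((-308/5 + 608/45) - 894532) = 1/(-2164/45 - 894532) = 1/(-40256104/45) = -45/40256104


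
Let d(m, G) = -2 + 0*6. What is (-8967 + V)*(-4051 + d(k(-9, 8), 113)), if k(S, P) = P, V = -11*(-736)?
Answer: 3530163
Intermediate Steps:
V = 8096
d(m, G) = -2 (d(m, G) = -2 + 0 = -2)
(-8967 + V)*(-4051 + d(k(-9, 8), 113)) = (-8967 + 8096)*(-4051 - 2) = -871*(-4053) = 3530163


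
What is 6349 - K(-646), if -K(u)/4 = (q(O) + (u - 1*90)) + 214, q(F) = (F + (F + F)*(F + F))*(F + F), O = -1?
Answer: 4237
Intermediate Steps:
q(F) = 2*F*(F + 4*F²) (q(F) = (F + (2*F)*(2*F))*(2*F) = (F + 4*F²)*(2*F) = 2*F*(F + 4*F²))
K(u) = -472 - 4*u (K(u) = -4*(((-1)²*(2 + 8*(-1)) + (u - 1*90)) + 214) = -4*((1*(2 - 8) + (u - 90)) + 214) = -4*((1*(-6) + (-90 + u)) + 214) = -4*((-6 + (-90 + u)) + 214) = -4*((-96 + u) + 214) = -4*(118 + u) = -472 - 4*u)
6349 - K(-646) = 6349 - (-472 - 4*(-646)) = 6349 - (-472 + 2584) = 6349 - 1*2112 = 6349 - 2112 = 4237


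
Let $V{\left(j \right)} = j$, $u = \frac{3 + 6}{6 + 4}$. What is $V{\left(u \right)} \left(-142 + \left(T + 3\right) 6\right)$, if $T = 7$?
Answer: $- \frac{369}{5} \approx -73.8$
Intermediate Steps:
$u = \frac{9}{10} \approx 0.9$
$V{\left(u \right)} \left(-142 + \left(T + 3\right) 6\right) = \frac{9 \left(-142 + \left(7 + 3\right) 6\right)}{10} = \frac{9 \left(-142 + 10 \cdot 6\right)}{10} = \frac{9 \left(-142 + 60\right)}{10} = \frac{9}{10} \left(-82\right) = - \frac{369}{5}$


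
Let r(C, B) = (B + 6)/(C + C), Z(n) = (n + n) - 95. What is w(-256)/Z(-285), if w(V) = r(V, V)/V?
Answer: 25/8716288 ≈ 2.8682e-6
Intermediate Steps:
Z(n) = -95 + 2*n (Z(n) = 2*n - 95 = -95 + 2*n)
r(C, B) = (6 + B)/(2*C) (r(C, B) = (6 + B)/((2*C)) = (6 + B)*(1/(2*C)) = (6 + B)/(2*C))
w(V) = (6 + V)/(2*V²) (w(V) = ((6 + V)/(2*V))/V = (6 + V)/(2*V²))
w(-256)/Z(-285) = ((½)*(6 - 256)/(-256)²)/(-95 + 2*(-285)) = ((½)*(1/65536)*(-250))/(-95 - 570) = -125/65536/(-665) = -125/65536*(-1/665) = 25/8716288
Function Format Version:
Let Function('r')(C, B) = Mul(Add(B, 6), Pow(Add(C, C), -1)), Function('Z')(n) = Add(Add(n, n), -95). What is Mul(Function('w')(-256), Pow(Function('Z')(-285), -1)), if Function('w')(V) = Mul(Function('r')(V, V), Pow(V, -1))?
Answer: Rational(25, 8716288) ≈ 2.8682e-6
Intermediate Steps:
Function('Z')(n) = Add(-95, Mul(2, n)) (Function('Z')(n) = Add(Mul(2, n), -95) = Add(-95, Mul(2, n)))
Function('r')(C, B) = Mul(Rational(1, 2), Pow(C, -1), Add(6, B)) (Function('r')(C, B) = Mul(Add(6, B), Pow(Mul(2, C), -1)) = Mul(Add(6, B), Mul(Rational(1, 2), Pow(C, -1))) = Mul(Rational(1, 2), Pow(C, -1), Add(6, B)))
Function('w')(V) = Mul(Rational(1, 2), Pow(V, -2), Add(6, V)) (Function('w')(V) = Mul(Mul(Rational(1, 2), Pow(V, -1), Add(6, V)), Pow(V, -1)) = Mul(Rational(1, 2), Pow(V, -2), Add(6, V)))
Mul(Function('w')(-256), Pow(Function('Z')(-285), -1)) = Mul(Mul(Rational(1, 2), Pow(-256, -2), Add(6, -256)), Pow(Add(-95, Mul(2, -285)), -1)) = Mul(Mul(Rational(1, 2), Rational(1, 65536), -250), Pow(Add(-95, -570), -1)) = Mul(Rational(-125, 65536), Pow(-665, -1)) = Mul(Rational(-125, 65536), Rational(-1, 665)) = Rational(25, 8716288)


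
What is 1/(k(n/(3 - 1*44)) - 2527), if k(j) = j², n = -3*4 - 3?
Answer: -1681/4247662 ≈ -0.00039575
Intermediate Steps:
n = -15 (n = -12 - 3 = -15)
1/(k(n/(3 - 1*44)) - 2527) = 1/((-15/(3 - 1*44))² - 2527) = 1/((-15/(3 - 44))² - 2527) = 1/((-15/(-41))² - 2527) = 1/((-15*(-1/41))² - 2527) = 1/((15/41)² - 2527) = 1/(225/1681 - 2527) = 1/(-4247662/1681) = -1681/4247662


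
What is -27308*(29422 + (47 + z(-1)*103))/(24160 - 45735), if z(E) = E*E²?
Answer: 801926728/21575 ≈ 37169.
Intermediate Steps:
z(E) = E³
-27308*(29422 + (47 + z(-1)*103))/(24160 - 45735) = -27308*(29422 + (47 + (-1)³*103))/(24160 - 45735) = -27308/((-21575/(29422 + (47 - 1*103)))) = -27308/((-21575/(29422 + (47 - 103)))) = -27308/((-21575/(29422 - 56))) = -27308/((-21575/29366)) = -27308/((-21575*1/29366)) = -27308/(-21575/29366) = -27308*(-29366/21575) = 801926728/21575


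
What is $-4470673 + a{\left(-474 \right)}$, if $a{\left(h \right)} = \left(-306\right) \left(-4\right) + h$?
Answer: $-4469923$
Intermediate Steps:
$a{\left(h \right)} = 1224 + h$
$-4470673 + a{\left(-474 \right)} = -4470673 + \left(1224 - 474\right) = -4470673 + 750 = -4469923$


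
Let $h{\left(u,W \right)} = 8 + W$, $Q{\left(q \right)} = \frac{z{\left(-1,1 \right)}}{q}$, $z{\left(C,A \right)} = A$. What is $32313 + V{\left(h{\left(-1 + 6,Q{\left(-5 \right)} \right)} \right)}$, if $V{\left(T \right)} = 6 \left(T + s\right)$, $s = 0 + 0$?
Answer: $\frac{161799}{5} \approx 32360.0$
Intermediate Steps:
$Q{\left(q \right)} = \frac{1}{q}$ ($Q{\left(q \right)} = 1 \frac{1}{q} = \frac{1}{q}$)
$s = 0$
$V{\left(T \right)} = 6 T$ ($V{\left(T \right)} = 6 \left(T + 0\right) = 6 T$)
$32313 + V{\left(h{\left(-1 + 6,Q{\left(-5 \right)} \right)} \right)} = 32313 + 6 \left(8 + \frac{1}{-5}\right) = 32313 + 6 \left(8 - \frac{1}{5}\right) = 32313 + 6 \cdot \frac{39}{5} = 32313 + \frac{234}{5} = \frac{161799}{5}$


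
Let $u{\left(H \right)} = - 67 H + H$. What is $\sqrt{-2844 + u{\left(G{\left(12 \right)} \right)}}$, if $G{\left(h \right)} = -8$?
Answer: $2 i \sqrt{579} \approx 48.125 i$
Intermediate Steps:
$u{\left(H \right)} = - 66 H$
$\sqrt{-2844 + u{\left(G{\left(12 \right)} \right)}} = \sqrt{-2844 - -528} = \sqrt{-2844 + 528} = \sqrt{-2316} = 2 i \sqrt{579}$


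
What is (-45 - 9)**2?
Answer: 2916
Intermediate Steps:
(-45 - 9)**2 = (-54)**2 = 2916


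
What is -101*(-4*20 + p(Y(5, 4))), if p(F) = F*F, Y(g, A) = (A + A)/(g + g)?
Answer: 200384/25 ≈ 8015.4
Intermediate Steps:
Y(g, A) = A/g (Y(g, A) = (2*A)/((2*g)) = (2*A)*(1/(2*g)) = A/g)
p(F) = F²
-101*(-4*20 + p(Y(5, 4))) = -101*(-4*20 + (4/5)²) = -101*(-80 + (4*(⅕))²) = -101*(-80 + (⅘)²) = -101*(-80 + 16/25) = -101*(-1984/25) = 200384/25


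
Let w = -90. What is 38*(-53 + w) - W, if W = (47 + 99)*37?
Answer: -10836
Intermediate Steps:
W = 5402 (W = 146*37 = 5402)
38*(-53 + w) - W = 38*(-53 - 90) - 1*5402 = 38*(-143) - 5402 = -5434 - 5402 = -10836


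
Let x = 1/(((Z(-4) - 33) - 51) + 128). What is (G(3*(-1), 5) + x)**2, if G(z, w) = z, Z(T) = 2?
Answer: 18769/2116 ≈ 8.8700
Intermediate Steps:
x = 1/46 (x = 1/(((2 - 33) - 51) + 128) = 1/((-31 - 51) + 128) = 1/(-82 + 128) = 1/46 ≈ 0.021739)
(G(3*(-1), 5) + x)**2 = (3*(-1) + 1/46)**2 = (-3 + 1/46)**2 = (-137/46)**2 = 18769/2116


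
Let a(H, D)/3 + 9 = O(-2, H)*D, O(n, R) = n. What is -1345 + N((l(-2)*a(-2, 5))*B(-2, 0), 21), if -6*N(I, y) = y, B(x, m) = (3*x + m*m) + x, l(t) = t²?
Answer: -2697/2 ≈ -1348.5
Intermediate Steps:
a(H, D) = -27 - 6*D (a(H, D) = -27 + 3*(-2*D) = -27 - 6*D)
B(x, m) = m² + 4*x (B(x, m) = (3*x + m²) + x = (m² + 3*x) + x = m² + 4*x)
N(I, y) = -y/6
-1345 + N((l(-2)*a(-2, 5))*B(-2, 0), 21) = -1345 - ⅙*21 = -1345 - 7/2 = -2697/2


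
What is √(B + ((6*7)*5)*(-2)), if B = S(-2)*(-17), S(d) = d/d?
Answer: I*√437 ≈ 20.905*I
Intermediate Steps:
S(d) = 1
B = -17 (B = 1*(-17) = -17)
√(B + ((6*7)*5)*(-2)) = √(-17 + ((6*7)*5)*(-2)) = √(-17 + (42*5)*(-2)) = √(-17 + 210*(-2)) = √(-17 - 420) = √(-437) = I*√437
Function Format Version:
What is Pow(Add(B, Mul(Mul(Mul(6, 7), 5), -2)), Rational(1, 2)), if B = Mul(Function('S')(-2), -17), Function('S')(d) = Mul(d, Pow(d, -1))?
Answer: Mul(I, Pow(437, Rational(1, 2))) ≈ Mul(20.905, I)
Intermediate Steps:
Function('S')(d) = 1
B = -17 (B = Mul(1, -17) = -17)
Pow(Add(B, Mul(Mul(Mul(6, 7), 5), -2)), Rational(1, 2)) = Pow(Add(-17, Mul(Mul(Mul(6, 7), 5), -2)), Rational(1, 2)) = Pow(Add(-17, Mul(Mul(42, 5), -2)), Rational(1, 2)) = Pow(Add(-17, Mul(210, -2)), Rational(1, 2)) = Pow(Add(-17, -420), Rational(1, 2)) = Pow(-437, Rational(1, 2)) = Mul(I, Pow(437, Rational(1, 2)))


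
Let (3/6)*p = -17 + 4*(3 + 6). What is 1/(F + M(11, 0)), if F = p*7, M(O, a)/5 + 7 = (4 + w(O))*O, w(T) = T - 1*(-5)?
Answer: 1/1331 ≈ 0.00075131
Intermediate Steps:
w(T) = 5 + T (w(T) = T + 5 = 5 + T)
p = 38 (p = 2*(-17 + 4*(3 + 6)) = 2*(-17 + 4*9) = 2*(-17 + 36) = 2*19 = 38)
M(O, a) = -35 + 5*O*(9 + O) (M(O, a) = -35 + 5*((4 + (5 + O))*O) = -35 + 5*((9 + O)*O) = -35 + 5*(O*(9 + O)) = -35 + 5*O*(9 + O))
F = 266 (F = 38*7 = 266)
1/(F + M(11, 0)) = 1/(266 + (-35 + 5*11**2 + 45*11)) = 1/(266 + (-35 + 5*121 + 495)) = 1/(266 + (-35 + 605 + 495)) = 1/(266 + 1065) = 1/1331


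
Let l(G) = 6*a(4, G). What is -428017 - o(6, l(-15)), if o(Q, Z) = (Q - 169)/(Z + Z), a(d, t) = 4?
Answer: -20544653/48 ≈ -4.2801e+5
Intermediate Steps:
l(G) = 24 (l(G) = 6*4 = 24)
o(Q, Z) = (-169 + Q)/(2*Z) (o(Q, Z) = (-169 + Q)/((2*Z)) = (-169 + Q)*(1/(2*Z)) = (-169 + Q)/(2*Z))
-428017 - o(6, l(-15)) = -428017 - (-169 + 6)/(2*24) = -428017 - (-163)/(2*24) = -428017 - 1*(-163/48) = -428017 + 163/48 = -20544653/48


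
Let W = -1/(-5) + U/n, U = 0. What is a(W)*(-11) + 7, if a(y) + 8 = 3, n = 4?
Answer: 62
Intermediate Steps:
W = ⅕ (W = -1/(-5) + 0/4 = -1*(-⅕) + 0*(¼) = ⅕ + 0 = ⅕ ≈ 0.20000)
a(y) = -5 (a(y) = -8 + 3 = -5)
a(W)*(-11) + 7 = -5*(-11) + 7 = 55 + 7 = 62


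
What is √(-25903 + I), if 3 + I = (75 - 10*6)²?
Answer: I*√25681 ≈ 160.25*I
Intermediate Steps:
I = 222 (I = -3 + (75 - 10*6)² = -3 + (75 - 60)² = -3 + 15² = -3 + 225 = 222)
√(-25903 + I) = √(-25903 + 222) = √(-25681) = I*√25681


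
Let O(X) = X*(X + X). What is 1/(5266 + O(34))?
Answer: 1/7578 ≈ 0.00013196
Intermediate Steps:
O(X) = 2*X² (O(X) = X*(2*X) = 2*X²)
1/(5266 + O(34)) = 1/(5266 + 2*34²) = 1/(5266 + 2*1156) = 1/(5266 + 2312) = 1/7578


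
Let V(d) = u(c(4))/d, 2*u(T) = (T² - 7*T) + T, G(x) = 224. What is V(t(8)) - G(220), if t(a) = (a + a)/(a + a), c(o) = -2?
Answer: -216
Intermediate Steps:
t(a) = 1 (t(a) = (2*a)/((2*a)) = (2*a)*(1/(2*a)) = 1)
u(T) = T²/2 - 3*T (u(T) = ((T² - 7*T) + T)/2 = (T² - 6*T)/2 = T²/2 - 3*T)
V(d) = 8/d (V(d) = ((½)*(-2)*(-6 - 2))/d = ((½)*(-2)*(-8))/d = 8/d)
V(t(8)) - G(220) = 8/1 - 1*224 = 8*1 - 224 = 8 - 224 = -216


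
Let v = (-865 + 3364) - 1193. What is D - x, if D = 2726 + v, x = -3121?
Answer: 7153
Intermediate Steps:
v = 1306 (v = 2499 - 1193 = 1306)
D = 4032 (D = 2726 + 1306 = 4032)
D - x = 4032 - 1*(-3121) = 4032 + 3121 = 7153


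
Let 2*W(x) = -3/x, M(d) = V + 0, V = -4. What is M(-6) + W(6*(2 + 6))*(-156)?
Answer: 7/8 ≈ 0.87500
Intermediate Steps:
M(d) = -4 (M(d) = -4 + 0 = -4)
W(x) = -3/(2*x) (W(x) = (-3/x)/2 = -3/(2*x))
M(-6) + W(6*(2 + 6))*(-156) = -4 - 3*1/(6*(2 + 6))/2*(-156) = -4 - 3/(2*(6*8))*(-156) = -4 - 3/2/48*(-156) = -4 - 3/2*1/48*(-156) = -4 - 1/32*(-156) = -4 + 39/8 = 7/8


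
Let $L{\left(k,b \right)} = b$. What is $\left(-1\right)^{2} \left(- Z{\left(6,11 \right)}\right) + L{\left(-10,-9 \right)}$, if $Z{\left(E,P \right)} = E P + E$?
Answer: $-81$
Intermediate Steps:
$Z{\left(E,P \right)} = E + E P$
$\left(-1\right)^{2} \left(- Z{\left(6,11 \right)}\right) + L{\left(-10,-9 \right)} = \left(-1\right)^{2} \left(- 6 \left(1 + 11\right)\right) - 9 = 1 \left(- 6 \cdot 12\right) - 9 = 1 \left(\left(-1\right) 72\right) - 9 = 1 \left(-72\right) - 9 = -72 - 9 = -81$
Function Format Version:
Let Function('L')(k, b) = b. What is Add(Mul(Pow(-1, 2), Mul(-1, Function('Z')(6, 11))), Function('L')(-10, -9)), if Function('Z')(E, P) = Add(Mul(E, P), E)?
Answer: -81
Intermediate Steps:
Function('Z')(E, P) = Add(E, Mul(E, P))
Add(Mul(Pow(-1, 2), Mul(-1, Function('Z')(6, 11))), Function('L')(-10, -9)) = Add(Mul(Pow(-1, 2), Mul(-1, Mul(6, Add(1, 11)))), -9) = Add(Mul(1, Mul(-1, Mul(6, 12))), -9) = Add(Mul(1, Mul(-1, 72)), -9) = Add(Mul(1, -72), -9) = Add(-72, -9) = -81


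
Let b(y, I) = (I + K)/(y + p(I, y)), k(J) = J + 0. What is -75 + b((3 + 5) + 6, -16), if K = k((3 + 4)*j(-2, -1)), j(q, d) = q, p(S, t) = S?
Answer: -60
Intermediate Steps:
k(J) = J
K = -14 (K = (3 + 4)*(-2) = 7*(-2) = -14)
b(y, I) = (-14 + I)/(I + y) (b(y, I) = (I - 14)/(y + I) = (-14 + I)/(I + y))
-75 + b((3 + 5) + 6, -16) = -75 + (-14 - 16)/(-16 + ((3 + 5) + 6)) = -75 - 30/(-16 + (8 + 6)) = -75 - 30/(-16 + 14) = -75 - 30/(-2) = -75 - ½*(-30) = -75 + 15 = -60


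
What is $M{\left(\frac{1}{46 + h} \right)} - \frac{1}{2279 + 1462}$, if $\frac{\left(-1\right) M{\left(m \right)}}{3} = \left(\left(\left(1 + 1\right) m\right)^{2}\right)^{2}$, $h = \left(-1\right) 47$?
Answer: $- \frac{179569}{3741} \approx -48.0$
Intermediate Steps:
$h = -47$
$M{\left(m \right)} = - 48 m^{4}$ ($M{\left(m \right)} = - 3 \left(\left(\left(1 + 1\right) m\right)^{2}\right)^{2} = - 3 \left(\left(2 m\right)^{2}\right)^{2} = - 3 \left(4 m^{2}\right)^{2} = - 3 \cdot 16 m^{4} = - 48 m^{4}$)
$M{\left(\frac{1}{46 + h} \right)} - \frac{1}{2279 + 1462} = - 48 \left(\frac{1}{46 - 47}\right)^{4} - \frac{1}{2279 + 1462} = - 48 \left(\frac{1}{-1}\right)^{4} - \frac{1}{3741} = - 48 \left(-1\right)^{4} - \frac{1}{3741} = \left(-48\right) 1 - \frac{1}{3741} = -48 - \frac{1}{3741} = - \frac{179569}{3741}$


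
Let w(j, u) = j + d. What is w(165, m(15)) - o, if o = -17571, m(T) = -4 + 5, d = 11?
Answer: 17747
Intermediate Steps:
m(T) = 1
w(j, u) = 11 + j (w(j, u) = j + 11 = 11 + j)
w(165, m(15)) - o = (11 + 165) - 1*(-17571) = 176 + 17571 = 17747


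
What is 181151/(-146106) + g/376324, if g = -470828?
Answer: -34240566173/13745798586 ≈ -2.4910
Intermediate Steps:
181151/(-146106) + g/376324 = 181151/(-146106) - 470828/376324 = 181151*(-1/146106) - 470828*1/376324 = -181151/146106 - 117707/94081 = -34240566173/13745798586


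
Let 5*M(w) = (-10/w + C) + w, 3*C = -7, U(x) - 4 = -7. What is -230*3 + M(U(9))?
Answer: -3452/5 ≈ -690.40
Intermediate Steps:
U(x) = -3 (U(x) = 4 - 7 = -3)
C = -7/3 (C = (1/3)*(-7) = -7/3 ≈ -2.3333)
M(w) = -7/15 - 2/w + w/5 (M(w) = ((-10/w - 7/3) + w)/5 = ((-7/3 - 10/w) + w)/5 = (-7/3 + w - 10/w)/5 = -7/15 - 2/w + w/5)
-230*3 + M(U(9)) = -230*3 + (-7/15 - 2/(-3) + (1/5)*(-3)) = -690 + (-7/15 - 2*(-1/3) - 3/5) = -690 + (-7/15 + 2/3 - 3/5) = -690 - 2/5 = -3452/5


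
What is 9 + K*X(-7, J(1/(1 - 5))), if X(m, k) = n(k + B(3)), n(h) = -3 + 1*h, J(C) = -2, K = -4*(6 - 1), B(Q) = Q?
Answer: 49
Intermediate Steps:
K = -20 (K = -4*5 = -20)
n(h) = -3 + h
X(m, k) = k (X(m, k) = -3 + (k + 3) = -3 + (3 + k) = k)
9 + K*X(-7, J(1/(1 - 5))) = 9 - 20*(-2) = 9 + 40 = 49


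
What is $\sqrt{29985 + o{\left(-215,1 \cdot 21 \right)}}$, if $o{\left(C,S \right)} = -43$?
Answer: $\sqrt{29942} \approx 173.04$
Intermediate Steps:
$\sqrt{29985 + o{\left(-215,1 \cdot 21 \right)}} = \sqrt{29985 - 43} = \sqrt{29942}$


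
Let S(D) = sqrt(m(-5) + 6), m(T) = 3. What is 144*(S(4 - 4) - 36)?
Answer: -4752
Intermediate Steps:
S(D) = 3 (S(D) = sqrt(3 + 6) = sqrt(9) = 3)
144*(S(4 - 4) - 36) = 144*(3 - 36) = 144*(-33) = -4752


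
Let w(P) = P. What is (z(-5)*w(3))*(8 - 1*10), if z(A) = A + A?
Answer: 60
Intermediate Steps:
z(A) = 2*A
(z(-5)*w(3))*(8 - 1*10) = ((2*(-5))*3)*(8 - 1*10) = (-10*3)*(8 - 10) = -30*(-2) = 60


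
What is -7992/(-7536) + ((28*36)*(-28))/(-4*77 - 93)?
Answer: 8995869/125914 ≈ 71.445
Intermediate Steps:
-7992/(-7536) + ((28*36)*(-28))/(-4*77 - 93) = -7992*(-1/7536) + (1008*(-28))/(-308 - 93) = 333/314 - 28224/(-401) = 333/314 - 28224*(-1/401) = 333/314 + 28224/401 = 8995869/125914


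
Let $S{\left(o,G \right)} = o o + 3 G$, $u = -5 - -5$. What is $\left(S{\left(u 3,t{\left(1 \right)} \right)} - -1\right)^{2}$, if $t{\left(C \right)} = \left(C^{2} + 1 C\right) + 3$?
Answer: $256$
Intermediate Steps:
$u = 0$ ($u = -5 + 5 = 0$)
$t{\left(C \right)} = 3 + C + C^{2}$ ($t{\left(C \right)} = \left(C^{2} + C\right) + 3 = \left(C + C^{2}\right) + 3 = 3 + C + C^{2}$)
$S{\left(o,G \right)} = o^{2} + 3 G$
$\left(S{\left(u 3,t{\left(1 \right)} \right)} - -1\right)^{2} = \left(\left(\left(0 \cdot 3\right)^{2} + 3 \left(3 + 1 + 1^{2}\right)\right) - -1\right)^{2} = \left(\left(0^{2} + 3 \left(3 + 1 + 1\right)\right) + 1\right)^{2} = \left(\left(0 + 3 \cdot 5\right) + 1\right)^{2} = \left(\left(0 + 15\right) + 1\right)^{2} = \left(15 + 1\right)^{2} = 16^{2} = 256$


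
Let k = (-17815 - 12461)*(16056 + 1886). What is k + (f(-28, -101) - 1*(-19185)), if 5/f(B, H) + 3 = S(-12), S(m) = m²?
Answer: -76590185782/141 ≈ -5.4319e+8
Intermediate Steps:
k = -543211992 (k = -30276*17942 = -543211992)
f(B, H) = 5/141 (f(B, H) = 5/(-3 + (-12)²) = 5/(-3 + 144) = 5/141)
k + (f(-28, -101) - 1*(-19185)) = -543211992 + (5/141 - 1*(-19185)) = -543211992 + (5/141 + 19185) = -543211992 + 2705090/141 = -76590185782/141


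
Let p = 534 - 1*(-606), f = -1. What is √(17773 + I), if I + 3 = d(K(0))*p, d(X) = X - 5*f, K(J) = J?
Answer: √23470 ≈ 153.20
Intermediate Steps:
d(X) = 5 + X (d(X) = X - 5*(-1) = X + 5 = 5 + X)
p = 1140 (p = 534 + 606 = 1140)
I = 5697 (I = -3 + (5 + 0)*1140 = -3 + 5*1140 = -3 + 5700 = 5697)
√(17773 + I) = √(17773 + 5697) = √23470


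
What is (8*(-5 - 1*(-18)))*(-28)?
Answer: -2912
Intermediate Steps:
(8*(-5 - 1*(-18)))*(-28) = (8*(-5 + 18))*(-28) = (8*13)*(-28) = 104*(-28) = -2912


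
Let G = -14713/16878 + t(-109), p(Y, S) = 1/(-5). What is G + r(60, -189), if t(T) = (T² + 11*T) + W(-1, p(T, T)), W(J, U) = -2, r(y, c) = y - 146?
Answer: 178790819/16878 ≈ 10593.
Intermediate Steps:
p(Y, S) = -⅕
r(y, c) = -146 + y
t(T) = -2 + T² + 11*T (t(T) = (T² + 11*T) - 2 = -2 + T² + 11*T)
G = 180242327/16878 (G = -14713/16878 + (-2 + (-109)² + 11*(-109)) = -14713*1/16878 + (-2 + 11881 - 1199) = -14713/16878 + 10680 = 180242327/16878 ≈ 10679.)
G + r(60, -189) = 180242327/16878 + (-146 + 60) = 180242327/16878 - 86 = 178790819/16878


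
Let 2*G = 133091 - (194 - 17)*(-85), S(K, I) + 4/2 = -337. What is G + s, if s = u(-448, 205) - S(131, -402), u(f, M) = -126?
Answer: 74281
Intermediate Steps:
S(K, I) = -339 (S(K, I) = -2 - 337 = -339)
s = 213 (s = -126 - 1*(-339) = -126 + 339 = 213)
G = 74068 (G = (133091 - (194 - 17)*(-85))/2 = (133091 - 177*(-85))/2 = (133091 - 1*(-15045))/2 = (133091 + 15045)/2 = (½)*148136 = 74068)
G + s = 74068 + 213 = 74281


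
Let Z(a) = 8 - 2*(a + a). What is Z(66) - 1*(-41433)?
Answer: 41177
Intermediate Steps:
Z(a) = 8 - 4*a
Z(66) - 1*(-41433) = (8 - 4*66) - 1*(-41433) = (8 - 264) + 41433 = -256 + 41433 = 41177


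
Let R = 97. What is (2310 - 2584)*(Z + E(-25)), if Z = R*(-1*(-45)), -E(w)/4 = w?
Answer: -1223410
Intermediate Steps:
E(w) = -4*w
Z = 4365 (Z = 97*(-1*(-45)) = 97*45 = 4365)
(2310 - 2584)*(Z + E(-25)) = (2310 - 2584)*(4365 - 4*(-25)) = -274*(4365 + 100) = -274*4465 = -1223410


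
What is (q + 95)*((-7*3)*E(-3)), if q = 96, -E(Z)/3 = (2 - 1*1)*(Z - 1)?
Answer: -48132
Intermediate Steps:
E(Z) = 3 - 3*Z (E(Z) = -3*(2 - 1*1)*(Z - 1) = -3*(2 - 1)*(-1 + Z) = -3*(-1 + Z) = 3 - 3*Z)
(q + 95)*((-7*3)*E(-3)) = (96 + 95)*((-7*3)*(3 - 3*(-3))) = 191*(-21*(3 + 9)) = 191*(-21*12) = 191*(-252) = -48132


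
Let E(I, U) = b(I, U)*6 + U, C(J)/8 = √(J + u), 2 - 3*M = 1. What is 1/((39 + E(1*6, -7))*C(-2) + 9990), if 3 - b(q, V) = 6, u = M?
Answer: 2997/29946302 - 28*I*√15/74865755 ≈ 0.00010008 - 1.4485e-6*I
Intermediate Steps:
M = ⅓ (M = ⅔ - ⅓*1 = ⅔ - ⅓ = ⅓ ≈ 0.33333)
u = ⅓ ≈ 0.33333
b(q, V) = -3 (b(q, V) = 3 - 1*6 = 3 - 6 = -3)
C(J) = 8*√(⅓ + J) (C(J) = 8*√(J + ⅓) = 8*√(⅓ + J))
E(I, U) = -18 + U (E(I, U) = -3*6 + U = -18 + U)
1/((39 + E(1*6, -7))*C(-2) + 9990) = 1/((39 + (-18 - 7))*(8*√(3 + 9*(-2))/3) + 9990) = 1/((39 - 25)*(8*√(3 - 18)/3) + 9990) = 1/(14*(8*√(-15)/3) + 9990) = 1/(14*(8*(I*√15)/3) + 9990) = 1/(14*(8*I*√15/3) + 9990) = 1/(112*I*√15/3 + 9990) = 1/(9990 + 112*I*√15/3)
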